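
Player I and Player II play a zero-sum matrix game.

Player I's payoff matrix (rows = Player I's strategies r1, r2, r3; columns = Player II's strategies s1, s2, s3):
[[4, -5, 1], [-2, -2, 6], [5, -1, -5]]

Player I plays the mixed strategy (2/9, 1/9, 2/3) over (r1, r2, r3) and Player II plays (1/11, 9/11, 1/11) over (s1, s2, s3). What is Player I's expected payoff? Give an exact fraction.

-148/99

Against (1/11, 9/11, 1/11), each row's expected payoff is r1: -40/11; r2: -14/11; r3: -9/11.
Taking the (2/9, 1/9, 2/3)-weighted average: (2/9)·(-40/11) + (1/9)·(-14/11) + (2/3)·(-9/11) = -148/99.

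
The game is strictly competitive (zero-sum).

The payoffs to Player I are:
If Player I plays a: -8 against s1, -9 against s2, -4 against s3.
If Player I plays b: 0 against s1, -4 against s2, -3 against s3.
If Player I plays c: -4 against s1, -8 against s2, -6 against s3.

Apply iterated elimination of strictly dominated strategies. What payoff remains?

-4

Column s3 is strictly dominated by s2 for Player II (-9<-4, -4<-3, -8<-6); eliminate s3.
Row a is strictly dominated by row b (0>-8, -4>-9); eliminate a.
Row c is strictly dominated by row b (0>-4, -4>-8); eliminate c.
Column s1 is strictly dominated by s2 for Player II (-4<0); eliminate s1.
Only (b, s2) remains, with payoff -4.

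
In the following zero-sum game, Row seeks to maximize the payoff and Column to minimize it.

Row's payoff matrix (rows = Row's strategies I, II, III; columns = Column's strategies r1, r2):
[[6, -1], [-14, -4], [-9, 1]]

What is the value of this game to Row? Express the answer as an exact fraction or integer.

-3/17

Row II is strictly dominated by row III, so Row never plays it.
The remaining 2×2 game on (I, III) × (r1, r2) has no saddle point. Let Row play I with probability p; indifference gives 6p − 9(1−p) = −p + (1−p), so p = 10/17.
Similarly Column's optimal q on r1 is 2/17, and the value is 6·(2/17) + (-1)·(15/17) = -3/17.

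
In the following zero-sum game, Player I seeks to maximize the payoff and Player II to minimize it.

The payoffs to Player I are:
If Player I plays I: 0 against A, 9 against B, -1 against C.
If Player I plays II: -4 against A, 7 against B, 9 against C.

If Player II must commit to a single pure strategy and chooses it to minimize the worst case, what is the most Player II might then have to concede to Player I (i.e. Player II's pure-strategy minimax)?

The worst case (largest entry) in each column is A: 0, B: 9, C: 9.
The best (smallest) of these is 0.

0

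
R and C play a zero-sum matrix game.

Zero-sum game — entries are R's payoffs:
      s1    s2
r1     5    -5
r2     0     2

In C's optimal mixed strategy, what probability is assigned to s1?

Row minima are -5 and 0, so R's maximin is 0; column maxima are 5 and 2, so C's minimax is 2. These differ, so the equilibrium is in mixed strategies.
Let C play s1 with probability q. R is indifferent when 5q − 5(1−q) = 2(1−q), giving q = 7/12.

7/12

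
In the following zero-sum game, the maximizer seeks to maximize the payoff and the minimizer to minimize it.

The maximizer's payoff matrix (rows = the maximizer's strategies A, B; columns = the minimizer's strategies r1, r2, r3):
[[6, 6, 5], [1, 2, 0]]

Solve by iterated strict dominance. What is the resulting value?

5

Column r2 is strictly dominated by r3 for the minimizer (5<6, 0<2); eliminate r2.
Row B is strictly dominated by row A (6>1, 5>0); eliminate B.
Column r1 is strictly dominated by r3 for the minimizer (5<6); eliminate r1.
Only (A, r3) remains, with payoff 5.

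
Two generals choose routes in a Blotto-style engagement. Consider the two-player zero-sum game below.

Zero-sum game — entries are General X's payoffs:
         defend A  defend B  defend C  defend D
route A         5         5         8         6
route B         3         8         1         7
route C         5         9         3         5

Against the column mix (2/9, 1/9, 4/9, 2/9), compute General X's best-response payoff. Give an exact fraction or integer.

route A: (5)·(2/9) + (5)·(1/9) + (8)·(4/9) + (6)·(2/9) = 59/9.
route B: (3)·(2/9) + (8)·(1/9) + (1)·(4/9) + (7)·(2/9) = 32/9.
route C: (5)·(2/9) + (9)·(1/9) + (3)·(4/9) + (5)·(2/9) = 41/9.
The best pure response is route A with expected payoff 59/9.

59/9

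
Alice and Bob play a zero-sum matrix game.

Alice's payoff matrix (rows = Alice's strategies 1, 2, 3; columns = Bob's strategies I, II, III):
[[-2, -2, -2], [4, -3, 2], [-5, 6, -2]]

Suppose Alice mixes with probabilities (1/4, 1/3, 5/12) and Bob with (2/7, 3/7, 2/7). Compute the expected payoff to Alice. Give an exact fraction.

Against (2/7, 3/7, 2/7), each row's expected payoff is 1: -2; 2: 3/7; 3: 4/7.
Taking the (1/4, 1/3, 5/12)-weighted average: (1/4)·(-2) + (1/3)·(3/7) + (5/12)·(4/7) = -5/42.

-5/42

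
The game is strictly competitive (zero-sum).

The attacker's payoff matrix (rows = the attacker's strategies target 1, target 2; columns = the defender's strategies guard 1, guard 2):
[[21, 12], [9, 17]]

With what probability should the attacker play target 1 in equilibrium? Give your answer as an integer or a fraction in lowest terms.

8/17

Row minima are 12 and 9, so the attacker's maximin is 12; column maxima are 21 and 17, so the defender's minimax is 17. These differ, so the equilibrium is in mixed strategies.
Let the attacker play target 1 with probability p. The defender is indifferent when 21p + 9(1−p) = 12p + 17(1−p), giving p = 8/17.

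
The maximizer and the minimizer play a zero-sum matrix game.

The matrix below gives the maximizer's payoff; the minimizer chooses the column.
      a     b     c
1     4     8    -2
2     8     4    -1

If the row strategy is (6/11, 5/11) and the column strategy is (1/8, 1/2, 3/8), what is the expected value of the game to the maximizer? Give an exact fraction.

285/88

Against (1/8, 1/2, 3/8), each row's expected payoff is 1: 15/4; 2: 21/8.
Taking the (6/11, 5/11)-weighted average: (6/11)·(15/4) + (5/11)·(21/8) = 285/88.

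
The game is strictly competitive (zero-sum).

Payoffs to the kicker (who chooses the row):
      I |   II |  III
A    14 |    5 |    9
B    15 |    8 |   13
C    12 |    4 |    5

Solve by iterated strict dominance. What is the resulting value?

Row A is strictly dominated by row B (15>14, 8>5, 13>9); eliminate A.
Column I is strictly dominated by II for the goalkeeper (8<15, 4<12); eliminate I.
Column III is strictly dominated by II for the goalkeeper (8<13, 4<5); eliminate III.
Row C is strictly dominated by row B (8>4); eliminate C.
Only (B, II) remains, with payoff 8.

8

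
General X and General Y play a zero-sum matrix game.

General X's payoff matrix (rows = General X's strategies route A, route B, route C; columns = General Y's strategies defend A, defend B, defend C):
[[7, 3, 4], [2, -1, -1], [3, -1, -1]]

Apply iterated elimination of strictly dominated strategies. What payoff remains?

Row route B is strictly dominated by row route A (7>2, 3>-1, 4>-1); eliminate route B.
Column defend A is strictly dominated by defend B for General Y (3<7, -1<3); eliminate defend A.
Row route C is strictly dominated by row route A (3>-1, 4>-1); eliminate route C.
Column defend C is strictly dominated by defend B for General Y (3<4); eliminate defend C.
Only (route A, defend B) remains, with payoff 3.

3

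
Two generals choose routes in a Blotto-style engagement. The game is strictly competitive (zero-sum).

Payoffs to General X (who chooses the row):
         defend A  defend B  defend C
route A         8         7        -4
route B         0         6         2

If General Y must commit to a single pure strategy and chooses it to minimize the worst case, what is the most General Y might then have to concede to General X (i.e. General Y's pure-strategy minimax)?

The worst case (largest entry) in each column is defend A: 8, defend B: 7, defend C: 2.
The best (smallest) of these is 2.

2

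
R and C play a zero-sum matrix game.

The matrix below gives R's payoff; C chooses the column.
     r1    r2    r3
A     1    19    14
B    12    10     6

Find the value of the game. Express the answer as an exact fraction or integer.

Column r2 is strictly dominated by r3 for C (it gives R more in every row).
The remaining 2×2 game on (A, B) × (r1, r3) has no saddle point. Let R play A with probability p; indifference gives p + 12(1−p) = 14p + 6(1−p), so p = 6/19.
Similarly C's optimal q on r1 is 8/19, and the value is 1·(8/19) + (14)·(11/19) = 162/19.

162/19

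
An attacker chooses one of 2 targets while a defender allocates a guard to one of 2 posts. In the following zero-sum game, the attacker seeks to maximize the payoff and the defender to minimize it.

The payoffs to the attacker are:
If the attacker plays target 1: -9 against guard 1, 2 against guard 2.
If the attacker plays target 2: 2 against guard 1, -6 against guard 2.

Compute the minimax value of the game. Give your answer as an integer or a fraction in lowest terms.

-50/19

Row minima are -9 and -6, so the attacker's maximin is -6; column maxima are 2 and 2, so the defender's minimax is 2. These differ, so the equilibrium is in mixed strategies.
Let the attacker play target 1 with probability p. The defender is indifferent when −9p + 2(1−p) = 2p − 6(1−p), giving p = 8/19.
Let the defender play guard 1 with probability q. The attacker is indifferent when −9q + 2(1−q) = 2q − 6(1−q), giving q = 8/19.
The value is -9·(8/19) + (2)·(11/19) = -50/19.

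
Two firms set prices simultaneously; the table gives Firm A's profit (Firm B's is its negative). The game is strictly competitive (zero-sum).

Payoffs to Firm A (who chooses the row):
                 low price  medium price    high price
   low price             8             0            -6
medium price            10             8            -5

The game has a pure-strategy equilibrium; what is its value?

Row minima: -6, -5 → Firm A's maximin is -5.
Column maxima: 10, 8, -5 → Firm B's minimax is -5.
They coincide at (medium price, high price), so the value is -5.

-5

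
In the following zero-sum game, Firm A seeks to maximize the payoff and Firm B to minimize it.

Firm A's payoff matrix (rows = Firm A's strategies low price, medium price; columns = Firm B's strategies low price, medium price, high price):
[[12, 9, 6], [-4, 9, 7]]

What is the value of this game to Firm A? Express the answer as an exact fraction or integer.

Column medium price is strictly dominated by high price for Firm B (it gives Firm A more in every row).
The remaining 2×2 game on (low price, medium price) × (low price, high price) has no saddle point. Let Firm A play low price with probability p; indifference gives 12p − 4(1−p) = 6p + 7(1−p), so p = 11/17.
Similarly Firm B's optimal q on low price is 1/17, and the value is 12·(1/17) + (6)·(16/17) = 108/17.

108/17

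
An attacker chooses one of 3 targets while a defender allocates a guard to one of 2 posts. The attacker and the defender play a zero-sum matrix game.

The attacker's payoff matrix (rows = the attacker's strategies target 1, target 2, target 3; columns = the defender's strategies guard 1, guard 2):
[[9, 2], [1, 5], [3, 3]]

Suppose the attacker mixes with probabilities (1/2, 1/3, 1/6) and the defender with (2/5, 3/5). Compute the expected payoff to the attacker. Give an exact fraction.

Against (2/5, 3/5), each row's expected payoff is target 1: 24/5; target 2: 17/5; target 3: 3.
Taking the (1/2, 1/3, 1/6)-weighted average: (1/2)·(24/5) + (1/3)·(17/5) + (1/6)·(3) = 121/30.

121/30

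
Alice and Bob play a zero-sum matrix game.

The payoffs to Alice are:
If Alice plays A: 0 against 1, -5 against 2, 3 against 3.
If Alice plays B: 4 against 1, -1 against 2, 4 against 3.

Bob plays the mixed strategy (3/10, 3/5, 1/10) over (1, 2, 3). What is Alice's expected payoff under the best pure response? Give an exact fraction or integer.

1

A: (0)·(3/10) + (-5)·(3/5) + (3)·(1/10) = -27/10.
B: (4)·(3/10) + (-1)·(3/5) + (4)·(1/10) = 1.
The best pure response is B with expected payoff 1.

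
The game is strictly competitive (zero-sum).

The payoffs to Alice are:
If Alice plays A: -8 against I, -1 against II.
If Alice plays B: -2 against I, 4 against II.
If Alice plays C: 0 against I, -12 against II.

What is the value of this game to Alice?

-4/3

Row A is strictly dominated by row B, so Alice never plays it.
The remaining 2×2 game on (B, C) × (I, II) has no saddle point. Let Alice play B with probability p; indifference gives −2p = 4p − 12(1−p), so p = 2/3.
Similarly Bob's optimal q on I is 8/9, and the value is -2·(8/9) + (4)·(1/9) = -4/3.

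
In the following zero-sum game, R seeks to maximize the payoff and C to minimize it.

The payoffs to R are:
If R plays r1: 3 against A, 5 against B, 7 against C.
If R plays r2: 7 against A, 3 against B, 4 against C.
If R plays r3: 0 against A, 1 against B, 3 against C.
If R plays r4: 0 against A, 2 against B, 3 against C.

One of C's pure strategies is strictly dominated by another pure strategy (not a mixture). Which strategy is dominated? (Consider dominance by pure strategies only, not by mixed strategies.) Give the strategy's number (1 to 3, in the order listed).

3

C prefers columns that give R less. Compare C with B: 5 < 7, 3 < 4, 1 < 3, 2 < 3.
So B strictly dominates C for C; C is strictly dominated.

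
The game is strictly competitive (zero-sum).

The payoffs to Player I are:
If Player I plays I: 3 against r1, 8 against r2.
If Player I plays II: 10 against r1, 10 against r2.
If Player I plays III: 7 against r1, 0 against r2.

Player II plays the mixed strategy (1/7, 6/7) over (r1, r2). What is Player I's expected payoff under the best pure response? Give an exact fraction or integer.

I: (3)·(1/7) + (8)·(6/7) = 51/7.
II: (10)·(1/7) + (10)·(6/7) = 10.
III: (7)·(1/7) + (0)·(6/7) = 1.
The best pure response is II with expected payoff 10.

10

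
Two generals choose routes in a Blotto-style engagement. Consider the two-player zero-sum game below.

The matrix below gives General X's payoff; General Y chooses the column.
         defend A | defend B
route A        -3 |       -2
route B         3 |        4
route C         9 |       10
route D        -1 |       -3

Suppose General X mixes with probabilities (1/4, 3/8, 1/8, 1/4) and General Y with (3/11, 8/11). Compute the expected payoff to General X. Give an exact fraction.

63/44

Against (3/11, 8/11), each row's expected payoff is route A: -25/11; route B: 41/11; route C: 107/11; route D: -27/11.
Taking the (1/4, 3/8, 1/8, 1/4)-weighted average: (1/4)·(-25/11) + (3/8)·(41/11) + (1/8)·(107/11) + (1/4)·(-27/11) = 63/44.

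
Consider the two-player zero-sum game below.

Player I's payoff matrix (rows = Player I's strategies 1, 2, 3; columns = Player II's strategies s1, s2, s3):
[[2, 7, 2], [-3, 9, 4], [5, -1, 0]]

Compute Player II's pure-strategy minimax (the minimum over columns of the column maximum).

The worst case (largest entry) in each column is s1: 5, s2: 9, s3: 4.
The best (smallest) of these is 4.

4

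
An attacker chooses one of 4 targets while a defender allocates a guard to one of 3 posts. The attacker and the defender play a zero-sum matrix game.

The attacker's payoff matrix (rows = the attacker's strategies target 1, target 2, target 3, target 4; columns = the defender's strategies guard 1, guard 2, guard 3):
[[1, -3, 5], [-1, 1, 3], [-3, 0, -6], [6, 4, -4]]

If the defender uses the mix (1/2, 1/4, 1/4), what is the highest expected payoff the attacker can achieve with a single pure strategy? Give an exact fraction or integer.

target 1: (1)·(1/2) + (-3)·(1/4) + (5)·(1/4) = 1.
target 2: (-1)·(1/2) + (1)·(1/4) + (3)·(1/4) = 1/2.
target 3: (-3)·(1/2) + (0)·(1/4) + (-6)·(1/4) = -3.
target 4: (6)·(1/2) + (4)·(1/4) + (-4)·(1/4) = 3.
The best pure response is target 4 with expected payoff 3.

3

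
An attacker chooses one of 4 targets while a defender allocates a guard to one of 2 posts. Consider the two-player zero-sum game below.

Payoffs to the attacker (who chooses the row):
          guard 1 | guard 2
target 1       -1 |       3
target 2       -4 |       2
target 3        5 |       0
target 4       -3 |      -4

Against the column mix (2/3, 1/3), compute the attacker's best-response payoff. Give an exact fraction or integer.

10/3

target 1: (-1)·(2/3) + (3)·(1/3) = 1/3.
target 2: (-4)·(2/3) + (2)·(1/3) = -2.
target 3: (5)·(2/3) + (0)·(1/3) = 10/3.
target 4: (-3)·(2/3) + (-4)·(1/3) = -10/3.
The best pure response is target 3 with expected payoff 10/3.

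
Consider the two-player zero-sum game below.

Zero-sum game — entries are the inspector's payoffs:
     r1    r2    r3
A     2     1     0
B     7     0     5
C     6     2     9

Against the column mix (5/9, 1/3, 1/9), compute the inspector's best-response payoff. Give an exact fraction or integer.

5

A: (2)·(5/9) + (1)·(1/3) + (0)·(1/9) = 13/9.
B: (7)·(5/9) + (0)·(1/3) + (5)·(1/9) = 40/9.
C: (6)·(5/9) + (2)·(1/3) + (9)·(1/9) = 5.
The best pure response is C with expected payoff 5.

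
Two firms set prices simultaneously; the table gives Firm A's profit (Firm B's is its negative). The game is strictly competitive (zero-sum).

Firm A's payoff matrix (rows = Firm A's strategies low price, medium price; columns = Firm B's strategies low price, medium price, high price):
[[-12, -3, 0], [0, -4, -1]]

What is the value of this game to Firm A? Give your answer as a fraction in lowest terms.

-48/13

Column high price is strictly dominated by medium price for Firm B (it gives Firm A more in every row).
The remaining 2×2 game on (low price, medium price) × (low price, medium price) has no saddle point. Let Firm A play low price with probability p; indifference gives −12p = −3p − 4(1−p), so p = 4/13.
Similarly Firm B's optimal q on low price is 1/13, and the value is -12·(1/13) + (-3)·(12/13) = -48/13.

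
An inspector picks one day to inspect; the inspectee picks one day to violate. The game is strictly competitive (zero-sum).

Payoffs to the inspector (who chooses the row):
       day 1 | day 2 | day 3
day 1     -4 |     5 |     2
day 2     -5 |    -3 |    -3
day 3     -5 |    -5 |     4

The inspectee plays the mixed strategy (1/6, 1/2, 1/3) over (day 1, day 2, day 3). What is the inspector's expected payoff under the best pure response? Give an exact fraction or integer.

day 1: (-4)·(1/6) + (5)·(1/2) + (2)·(1/3) = 5/2.
day 2: (-5)·(1/6) + (-3)·(1/2) + (-3)·(1/3) = -10/3.
day 3: (-5)·(1/6) + (-5)·(1/2) + (4)·(1/3) = -2.
The best pure response is day 1 with expected payoff 5/2.

5/2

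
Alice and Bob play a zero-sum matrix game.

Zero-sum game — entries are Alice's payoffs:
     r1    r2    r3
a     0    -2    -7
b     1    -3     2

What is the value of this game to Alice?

-5/2

Column r1 is strictly dominated by r2 for Bob (it gives Alice more in every row).
The remaining 2×2 game on (a, b) × (r2, r3) has no saddle point. Let Alice play a with probability p; indifference gives −2p − 3(1−p) = −7p + 2(1−p), so p = 1/2.
Similarly Bob's optimal q on r2 is 9/10, and the value is -2·(9/10) + (-7)·(1/10) = -5/2.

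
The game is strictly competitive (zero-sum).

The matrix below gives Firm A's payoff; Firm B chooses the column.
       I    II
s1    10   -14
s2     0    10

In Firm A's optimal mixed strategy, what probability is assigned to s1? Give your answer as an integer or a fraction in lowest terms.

5/17

Row minima are -14 and 0, so Firm A's maximin is 0; column maxima are 10 and 10, so Firm B's minimax is 10. These differ, so the equilibrium is in mixed strategies.
Let Firm A play s1 with probability p. Firm B is indifferent when 10p = −14p + 10(1−p), giving p = 5/17.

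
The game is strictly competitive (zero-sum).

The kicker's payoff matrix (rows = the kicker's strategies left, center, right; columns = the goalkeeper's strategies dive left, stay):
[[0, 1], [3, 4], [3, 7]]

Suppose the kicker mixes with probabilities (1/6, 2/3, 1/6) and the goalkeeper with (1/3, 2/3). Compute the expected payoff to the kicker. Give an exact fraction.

Against (1/3, 2/3), each row's expected payoff is left: 2/3; center: 11/3; right: 17/3.
Taking the (1/6, 2/3, 1/6)-weighted average: (1/6)·(2/3) + (2/3)·(11/3) + (1/6)·(17/3) = 7/2.

7/2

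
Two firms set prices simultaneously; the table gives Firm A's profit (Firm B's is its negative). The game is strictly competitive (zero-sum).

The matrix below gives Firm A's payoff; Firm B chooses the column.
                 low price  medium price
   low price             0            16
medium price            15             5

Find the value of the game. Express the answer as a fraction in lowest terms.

Row minima are 0 and 5, so Firm A's maximin is 5; column maxima are 15 and 16, so Firm B's minimax is 15. These differ, so the equilibrium is in mixed strategies.
Let Firm A play low price with probability p. Firm B is indifferent when 15(1−p) = 16p + 5(1−p), giving p = 5/13.
Let Firm B play low price with probability q. Firm A is indifferent when 16(1−q) = 15q + 5(1−q), giving q = 11/26.
The value is 0·(11/26) + (16)·(15/26) = 120/13.

120/13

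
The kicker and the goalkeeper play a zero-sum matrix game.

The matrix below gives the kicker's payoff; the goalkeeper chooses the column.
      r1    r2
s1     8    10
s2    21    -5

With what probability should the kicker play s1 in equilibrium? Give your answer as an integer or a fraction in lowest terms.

Row minima are 8 and -5, so the kicker's maximin is 8; column maxima are 21 and 10, so the goalkeeper's minimax is 10. These differ, so the equilibrium is in mixed strategies.
Let the kicker play s1 with probability p. The goalkeeper is indifferent when 8p + 21(1−p) = 10p − 5(1−p), giving p = 13/14.

13/14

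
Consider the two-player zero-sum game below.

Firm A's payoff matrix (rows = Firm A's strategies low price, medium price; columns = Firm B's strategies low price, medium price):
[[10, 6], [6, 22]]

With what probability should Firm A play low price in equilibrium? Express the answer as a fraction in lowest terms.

4/5

Row minima are 6 and 6, so Firm A's maximin is 6; column maxima are 10 and 22, so Firm B's minimax is 10. These differ, so the equilibrium is in mixed strategies.
Let Firm A play low price with probability p. Firm B is indifferent when 10p + 6(1−p) = 6p + 22(1−p), giving p = 4/5.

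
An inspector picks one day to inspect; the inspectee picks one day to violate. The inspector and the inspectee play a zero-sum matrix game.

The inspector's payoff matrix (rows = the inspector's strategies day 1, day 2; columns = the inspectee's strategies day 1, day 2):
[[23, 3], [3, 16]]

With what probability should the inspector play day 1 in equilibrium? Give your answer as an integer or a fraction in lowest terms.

Row minima are 3 and 3, so the inspector's maximin is 3; column maxima are 23 and 16, so the inspectee's minimax is 16. These differ, so the equilibrium is in mixed strategies.
Let the inspector play day 1 with probability p. The inspectee is indifferent when 23p + 3(1−p) = 3p + 16(1−p), giving p = 13/33.

13/33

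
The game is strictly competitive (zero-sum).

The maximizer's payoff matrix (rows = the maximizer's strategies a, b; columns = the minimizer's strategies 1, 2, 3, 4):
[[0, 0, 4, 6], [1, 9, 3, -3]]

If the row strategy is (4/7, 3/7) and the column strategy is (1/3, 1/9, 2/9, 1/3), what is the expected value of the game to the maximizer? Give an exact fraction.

131/63

Against (1/3, 1/9, 2/9, 1/3), each row's expected payoff is a: 26/9; b: 1.
Taking the (4/7, 3/7)-weighted average: (4/7)·(26/9) + (3/7)·(1) = 131/63.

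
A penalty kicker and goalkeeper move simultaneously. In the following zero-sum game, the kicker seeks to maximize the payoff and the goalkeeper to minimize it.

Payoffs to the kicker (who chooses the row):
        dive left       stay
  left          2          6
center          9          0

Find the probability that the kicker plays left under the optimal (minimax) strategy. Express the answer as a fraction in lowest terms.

Row minima are 2 and 0, so the kicker's maximin is 2; column maxima are 9 and 6, so the goalkeeper's minimax is 6. These differ, so the equilibrium is in mixed strategies.
Let the kicker play left with probability p. The goalkeeper is indifferent when 2p + 9(1−p) = 6p, giving p = 9/13.

9/13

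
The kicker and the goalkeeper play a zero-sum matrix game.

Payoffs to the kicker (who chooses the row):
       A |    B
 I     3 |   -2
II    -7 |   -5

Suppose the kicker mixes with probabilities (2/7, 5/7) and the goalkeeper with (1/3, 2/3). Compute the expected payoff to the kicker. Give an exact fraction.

Against (1/3, 2/3), each row's expected payoff is I: -1/3; II: -17/3.
Taking the (2/7, 5/7)-weighted average: (2/7)·(-1/3) + (5/7)·(-17/3) = -29/7.

-29/7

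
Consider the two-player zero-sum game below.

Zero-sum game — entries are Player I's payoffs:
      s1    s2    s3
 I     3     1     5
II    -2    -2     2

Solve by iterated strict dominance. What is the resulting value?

Row II is strictly dominated by row I (3>-2, 1>-2, 5>2); eliminate II.
Column s3 is strictly dominated by s1 for Player II (3<5); eliminate s3.
Column s1 is strictly dominated by s2 for Player II (1<3); eliminate s1.
Only (I, s2) remains, with payoff 1.

1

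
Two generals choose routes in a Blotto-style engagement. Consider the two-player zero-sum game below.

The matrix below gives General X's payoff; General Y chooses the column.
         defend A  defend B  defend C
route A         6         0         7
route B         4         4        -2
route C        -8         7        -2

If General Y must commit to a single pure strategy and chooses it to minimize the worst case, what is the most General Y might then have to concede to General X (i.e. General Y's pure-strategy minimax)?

The worst case (largest entry) in each column is defend A: 6, defend B: 7, defend C: 7.
The best (smallest) of these is 6.

6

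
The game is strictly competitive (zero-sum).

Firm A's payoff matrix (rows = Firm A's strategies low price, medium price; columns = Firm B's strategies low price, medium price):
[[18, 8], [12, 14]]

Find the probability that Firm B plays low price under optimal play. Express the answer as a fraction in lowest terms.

1/2

Row minima are 8 and 12, so Firm A's maximin is 12; column maxima are 18 and 14, so Firm B's minimax is 14. These differ, so the equilibrium is in mixed strategies.
Let Firm B play low price with probability q. Firm A is indifferent when 18q + 8(1−q) = 12q + 14(1−q), giving q = 1/2.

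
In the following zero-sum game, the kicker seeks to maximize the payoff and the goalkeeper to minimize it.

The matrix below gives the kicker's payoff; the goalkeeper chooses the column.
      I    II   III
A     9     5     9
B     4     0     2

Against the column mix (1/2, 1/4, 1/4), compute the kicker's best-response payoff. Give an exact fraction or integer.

8

A: (9)·(1/2) + (5)·(1/4) + (9)·(1/4) = 8.
B: (4)·(1/2) + (0)·(1/4) + (2)·(1/4) = 5/2.
The best pure response is A with expected payoff 8.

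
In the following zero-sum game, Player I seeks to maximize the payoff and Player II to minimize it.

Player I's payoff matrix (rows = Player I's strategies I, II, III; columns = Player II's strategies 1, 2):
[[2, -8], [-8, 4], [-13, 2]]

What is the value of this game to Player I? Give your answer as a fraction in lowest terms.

Row III is strictly dominated by row II, so Player I never plays it.
The remaining 2×2 game on (I, II) × (1, 2) has no saddle point. Let Player I play I with probability p; indifference gives 2p − 8(1−p) = −8p + 4(1−p), so p = 6/11.
Similarly Player II's optimal q on 1 is 6/11, and the value is 2·(6/11) + (-8)·(5/11) = -28/11.

-28/11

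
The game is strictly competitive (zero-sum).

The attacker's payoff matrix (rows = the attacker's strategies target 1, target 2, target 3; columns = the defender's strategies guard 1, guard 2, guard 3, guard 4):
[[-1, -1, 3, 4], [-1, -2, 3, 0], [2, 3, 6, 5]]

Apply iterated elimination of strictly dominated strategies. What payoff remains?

Row target 2 is strictly dominated by row target 3 (2>-1, 3>-2, 6>3, 5>0); eliminate target 2.
Column guard 3 is strictly dominated by guard 1 for the defender (-1<3, 2<6); eliminate guard 3.
Column guard 4 is strictly dominated by guard 1 for the defender (-1<4, 2<5); eliminate guard 4.
Row target 1 is strictly dominated by row target 3 (2>-1, 3>-1); eliminate target 1.
Column guard 2 is strictly dominated by guard 1 for the defender (2<3); eliminate guard 2.
Only (target 3, guard 1) remains, with payoff 2.

2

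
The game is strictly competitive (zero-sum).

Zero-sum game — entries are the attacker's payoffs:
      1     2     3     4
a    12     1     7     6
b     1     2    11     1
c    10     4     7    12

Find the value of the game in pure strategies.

Row minima: 1, 1, 4 → the attacker's maximin is 4.
Column maxima: 12, 4, 11, 12 → the defender's minimax is 4.
They coincide at (c, 2), so the value is 4.

4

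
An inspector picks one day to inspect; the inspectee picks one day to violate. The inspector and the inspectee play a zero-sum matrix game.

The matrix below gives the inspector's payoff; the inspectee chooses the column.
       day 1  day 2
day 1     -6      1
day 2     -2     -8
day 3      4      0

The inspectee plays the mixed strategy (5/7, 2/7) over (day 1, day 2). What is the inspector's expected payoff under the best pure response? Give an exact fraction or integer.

day 1: (-6)·(5/7) + (1)·(2/7) = -4.
day 2: (-2)·(5/7) + (-8)·(2/7) = -26/7.
day 3: (4)·(5/7) + (0)·(2/7) = 20/7.
The best pure response is day 3 with expected payoff 20/7.

20/7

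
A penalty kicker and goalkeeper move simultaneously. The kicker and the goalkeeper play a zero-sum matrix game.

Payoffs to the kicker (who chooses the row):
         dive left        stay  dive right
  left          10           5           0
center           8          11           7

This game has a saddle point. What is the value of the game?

Row minima: 0, 7 → the kicker's maximin is 7.
Column maxima: 10, 11, 7 → the goalkeeper's minimax is 7.
They coincide at (center, dive right), so the value is 7.

7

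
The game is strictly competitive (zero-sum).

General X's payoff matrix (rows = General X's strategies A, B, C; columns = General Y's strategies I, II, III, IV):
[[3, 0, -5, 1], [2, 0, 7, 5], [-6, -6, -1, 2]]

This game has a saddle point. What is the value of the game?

Row minima: -5, 0, -6 → General X's maximin is 0.
Column maxima: 3, 0, 7, 5 → General Y's minimax is 0.
They coincide at (B, II), so the value is 0.

0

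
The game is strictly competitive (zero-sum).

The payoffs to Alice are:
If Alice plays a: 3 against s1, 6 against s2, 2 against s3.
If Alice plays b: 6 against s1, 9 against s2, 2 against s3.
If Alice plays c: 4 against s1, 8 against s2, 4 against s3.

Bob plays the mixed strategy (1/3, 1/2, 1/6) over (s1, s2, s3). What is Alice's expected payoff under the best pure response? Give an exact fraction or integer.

41/6

a: (3)·(1/3) + (6)·(1/2) + (2)·(1/6) = 13/3.
b: (6)·(1/3) + (9)·(1/2) + (2)·(1/6) = 41/6.
c: (4)·(1/3) + (8)·(1/2) + (4)·(1/6) = 6.
The best pure response is b with expected payoff 41/6.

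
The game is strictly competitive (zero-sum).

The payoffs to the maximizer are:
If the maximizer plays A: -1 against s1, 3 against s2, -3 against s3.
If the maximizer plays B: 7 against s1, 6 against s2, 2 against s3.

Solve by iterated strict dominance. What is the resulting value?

Row A is strictly dominated by row B (7>-1, 6>3, 2>-3); eliminate A.
Column s2 is strictly dominated by s3 for the minimizer (2<6); eliminate s2.
Column s1 is strictly dominated by s3 for the minimizer (2<7); eliminate s1.
Only (B, s3) remains, with payoff 2.

2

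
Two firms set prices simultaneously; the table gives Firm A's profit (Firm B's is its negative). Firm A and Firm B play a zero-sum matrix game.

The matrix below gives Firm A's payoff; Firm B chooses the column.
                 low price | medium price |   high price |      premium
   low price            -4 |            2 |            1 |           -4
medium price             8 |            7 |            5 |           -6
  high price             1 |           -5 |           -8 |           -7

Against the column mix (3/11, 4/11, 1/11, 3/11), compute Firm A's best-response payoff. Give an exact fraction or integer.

low price: (-4)·(3/11) + (2)·(4/11) + (1)·(1/11) + (-4)·(3/11) = -15/11.
medium price: (8)·(3/11) + (7)·(4/11) + (5)·(1/11) + (-6)·(3/11) = 39/11.
high price: (1)·(3/11) + (-5)·(4/11) + (-8)·(1/11) + (-7)·(3/11) = -46/11.
The best pure response is medium price with expected payoff 39/11.

39/11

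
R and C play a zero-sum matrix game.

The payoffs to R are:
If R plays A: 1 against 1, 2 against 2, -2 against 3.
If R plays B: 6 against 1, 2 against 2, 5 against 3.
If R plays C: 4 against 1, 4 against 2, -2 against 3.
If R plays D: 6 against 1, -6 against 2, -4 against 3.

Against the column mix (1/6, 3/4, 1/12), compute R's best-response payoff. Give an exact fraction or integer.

A: (1)·(1/6) + (2)·(3/4) + (-2)·(1/12) = 3/2.
B: (6)·(1/6) + (2)·(3/4) + (5)·(1/12) = 35/12.
C: (4)·(1/6) + (4)·(3/4) + (-2)·(1/12) = 7/2.
D: (6)·(1/6) + (-6)·(3/4) + (-4)·(1/12) = -23/6.
The best pure response is C with expected payoff 7/2.

7/2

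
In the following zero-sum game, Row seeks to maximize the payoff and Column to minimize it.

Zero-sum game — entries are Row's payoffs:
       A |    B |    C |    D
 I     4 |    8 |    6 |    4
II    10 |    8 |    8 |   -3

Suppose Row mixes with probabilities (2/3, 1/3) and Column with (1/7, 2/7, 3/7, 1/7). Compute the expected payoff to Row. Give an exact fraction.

131/21

Against (1/7, 2/7, 3/7, 1/7), each row's expected payoff is I: 6; II: 47/7.
Taking the (2/3, 1/3)-weighted average: (2/3)·(6) + (1/3)·(47/7) = 131/21.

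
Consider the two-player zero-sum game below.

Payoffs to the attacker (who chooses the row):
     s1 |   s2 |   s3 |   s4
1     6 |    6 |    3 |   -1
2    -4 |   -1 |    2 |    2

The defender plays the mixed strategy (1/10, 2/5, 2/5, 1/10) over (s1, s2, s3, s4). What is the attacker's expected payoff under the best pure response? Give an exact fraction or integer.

1: (6)·(1/10) + (6)·(2/5) + (3)·(2/5) + (-1)·(1/10) = 41/10.
2: (-4)·(1/10) + (-1)·(2/5) + (2)·(2/5) + (2)·(1/10) = 1/5.
The best pure response is 1 with expected payoff 41/10.

41/10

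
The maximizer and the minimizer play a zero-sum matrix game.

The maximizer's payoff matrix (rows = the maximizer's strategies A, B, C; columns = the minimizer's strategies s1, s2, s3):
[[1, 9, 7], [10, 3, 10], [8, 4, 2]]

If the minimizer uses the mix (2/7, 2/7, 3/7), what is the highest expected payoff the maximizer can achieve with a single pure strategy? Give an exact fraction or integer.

8

A: (1)·(2/7) + (9)·(2/7) + (7)·(3/7) = 41/7.
B: (10)·(2/7) + (3)·(2/7) + (10)·(3/7) = 8.
C: (8)·(2/7) + (4)·(2/7) + (2)·(3/7) = 30/7.
The best pure response is B with expected payoff 8.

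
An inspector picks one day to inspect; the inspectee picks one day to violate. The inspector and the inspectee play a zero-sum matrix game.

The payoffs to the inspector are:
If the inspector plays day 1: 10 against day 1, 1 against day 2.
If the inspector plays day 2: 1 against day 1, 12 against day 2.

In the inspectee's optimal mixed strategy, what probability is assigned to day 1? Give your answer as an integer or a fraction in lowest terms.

11/20

Row minima are 1 and 1, so the inspector's maximin is 1; column maxima are 10 and 12, so the inspectee's minimax is 10. These differ, so the equilibrium is in mixed strategies.
Let the inspectee play day 1 with probability q. The inspector is indifferent when 10q + (1−q) = q + 12(1−q), giving q = 11/20.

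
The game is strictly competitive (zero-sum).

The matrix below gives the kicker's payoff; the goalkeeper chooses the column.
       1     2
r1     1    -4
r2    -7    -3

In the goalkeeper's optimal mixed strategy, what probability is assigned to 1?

1/9

Row minima are -4 and -7, so the kicker's maximin is -4; column maxima are 1 and -3, so the goalkeeper's minimax is -3. These differ, so the equilibrium is in mixed strategies.
Let the goalkeeper play 1 with probability q. The kicker is indifferent when q − 4(1−q) = −7q − 3(1−q), giving q = 1/9.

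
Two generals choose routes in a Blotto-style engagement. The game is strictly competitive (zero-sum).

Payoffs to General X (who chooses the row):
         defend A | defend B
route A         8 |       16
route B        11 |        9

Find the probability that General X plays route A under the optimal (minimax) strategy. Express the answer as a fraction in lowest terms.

Row minima are 8 and 9, so General X's maximin is 9; column maxima are 11 and 16, so General Y's minimax is 11. These differ, so the equilibrium is in mixed strategies.
Let General X play route A with probability p. General Y is indifferent when 8p + 11(1−p) = 16p + 9(1−p), giving p = 1/5.

1/5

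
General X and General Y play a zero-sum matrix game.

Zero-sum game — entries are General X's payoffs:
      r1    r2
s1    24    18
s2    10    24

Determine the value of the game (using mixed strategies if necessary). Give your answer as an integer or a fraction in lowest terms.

99/5

Row minima are 18 and 10, so General X's maximin is 18; column maxima are 24 and 24, so General Y's minimax is 24. These differ, so the equilibrium is in mixed strategies.
Let General X play s1 with probability p. General Y is indifferent when 24p + 10(1−p) = 18p + 24(1−p), giving p = 7/10.
Let General Y play r1 with probability q. General X is indifferent when 24q + 18(1−q) = 10q + 24(1−q), giving q = 3/10.
The value is 24·(3/10) + (18)·(7/10) = 99/5.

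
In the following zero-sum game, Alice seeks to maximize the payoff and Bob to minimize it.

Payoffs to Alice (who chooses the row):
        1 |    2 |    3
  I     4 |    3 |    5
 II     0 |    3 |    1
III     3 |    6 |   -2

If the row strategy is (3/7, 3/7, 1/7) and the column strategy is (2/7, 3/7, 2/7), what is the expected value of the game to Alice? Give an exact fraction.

Against (2/7, 3/7, 2/7), each row's expected payoff is I: 27/7; II: 11/7; III: 20/7.
Taking the (3/7, 3/7, 1/7)-weighted average: (3/7)·(27/7) + (3/7)·(11/7) + (1/7)·(20/7) = 134/49.

134/49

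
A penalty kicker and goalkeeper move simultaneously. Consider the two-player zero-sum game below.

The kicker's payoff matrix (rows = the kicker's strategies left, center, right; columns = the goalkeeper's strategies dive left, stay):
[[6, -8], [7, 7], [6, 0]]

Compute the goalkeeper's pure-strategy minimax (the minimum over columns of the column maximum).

The worst case (largest entry) in each column is dive left: 7, stay: 7.
The best (smallest) of these is 7.

7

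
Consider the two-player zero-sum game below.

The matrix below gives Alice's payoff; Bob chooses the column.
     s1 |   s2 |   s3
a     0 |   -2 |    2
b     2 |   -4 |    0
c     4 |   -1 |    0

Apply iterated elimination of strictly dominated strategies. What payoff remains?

-1

Column s1 is strictly dominated by s2 for Bob (-2<0, -4<2, -1<4); eliminate s1.
Row b is strictly dominated by row a (-2>-4, 2>0); eliminate b.
Column s3 is strictly dominated by s2 for Bob (-2<2, -1<0); eliminate s3.
Row a is strictly dominated by row c (-1>-2); eliminate a.
Only (c, s2) remains, with payoff -1.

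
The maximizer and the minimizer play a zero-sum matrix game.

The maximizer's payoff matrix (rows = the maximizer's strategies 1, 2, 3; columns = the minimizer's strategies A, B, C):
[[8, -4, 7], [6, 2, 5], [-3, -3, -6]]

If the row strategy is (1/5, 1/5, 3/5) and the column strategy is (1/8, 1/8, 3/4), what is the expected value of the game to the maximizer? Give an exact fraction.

Against (1/8, 1/8, 3/4), each row's expected payoff is 1: 23/4; 2: 19/4; 3: -21/4.
Taking the (1/5, 1/5, 3/5)-weighted average: (1/5)·(23/4) + (1/5)·(19/4) + (3/5)·(-21/4) = -21/20.

-21/20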